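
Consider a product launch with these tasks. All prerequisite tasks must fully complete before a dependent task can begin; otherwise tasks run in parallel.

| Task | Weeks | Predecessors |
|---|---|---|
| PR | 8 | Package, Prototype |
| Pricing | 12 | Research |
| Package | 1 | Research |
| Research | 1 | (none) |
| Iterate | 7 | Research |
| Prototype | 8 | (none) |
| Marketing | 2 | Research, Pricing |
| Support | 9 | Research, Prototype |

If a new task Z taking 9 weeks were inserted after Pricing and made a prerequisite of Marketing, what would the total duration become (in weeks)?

Originally the project takes 17 weeks.
With Z inserted, Marketing now waits for max(Research, Pricing, Z).
New critical path: Research→Pricing→Z→Marketing = 1+12+9+2 = 24 ⇒ 24 weeks.

24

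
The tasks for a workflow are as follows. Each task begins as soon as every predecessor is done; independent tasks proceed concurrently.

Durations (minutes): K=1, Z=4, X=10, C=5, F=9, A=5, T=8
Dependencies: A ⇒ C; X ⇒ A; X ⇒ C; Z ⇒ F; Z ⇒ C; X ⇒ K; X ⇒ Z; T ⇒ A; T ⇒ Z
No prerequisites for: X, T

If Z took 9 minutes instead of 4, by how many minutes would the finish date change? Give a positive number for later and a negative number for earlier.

5

Critical path before the change: X→Z→F = 10+4+9 = 23 giving 23 minutes.
Since Z is critical, the +5 change carries straight to that chain (now 28 minutes).
That remains the longest chain; total 28 minutes.
Change in finish: 28 − 23 = +5 minutes.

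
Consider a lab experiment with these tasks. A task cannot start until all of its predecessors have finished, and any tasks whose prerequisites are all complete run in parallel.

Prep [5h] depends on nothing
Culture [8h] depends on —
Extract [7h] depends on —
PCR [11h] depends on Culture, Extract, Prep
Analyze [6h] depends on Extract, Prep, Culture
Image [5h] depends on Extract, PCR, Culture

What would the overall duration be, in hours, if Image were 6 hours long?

25

Critical path before the change: Culture→PCR→Image = 8+11+5 = 24 giving 24 hours.
Since Image is critical, the +1 change carries straight to that chain (now 25 hours).
No other chain overtakes it, so the finish is 25 hours.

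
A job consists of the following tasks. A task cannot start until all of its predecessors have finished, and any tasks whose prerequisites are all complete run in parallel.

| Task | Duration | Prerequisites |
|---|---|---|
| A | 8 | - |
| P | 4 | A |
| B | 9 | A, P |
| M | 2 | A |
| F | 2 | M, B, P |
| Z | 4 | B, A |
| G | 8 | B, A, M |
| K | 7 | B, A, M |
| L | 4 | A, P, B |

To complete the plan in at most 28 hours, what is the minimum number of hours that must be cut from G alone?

Current finish: 29 hours; target: 28.
G is on every critical path, so each hour cut from G cuts the finish by one (this holds down to a finish of 28).
Need 29 − 28 = 1 hour off G → G becomes 7 hours, finish becomes 28.

1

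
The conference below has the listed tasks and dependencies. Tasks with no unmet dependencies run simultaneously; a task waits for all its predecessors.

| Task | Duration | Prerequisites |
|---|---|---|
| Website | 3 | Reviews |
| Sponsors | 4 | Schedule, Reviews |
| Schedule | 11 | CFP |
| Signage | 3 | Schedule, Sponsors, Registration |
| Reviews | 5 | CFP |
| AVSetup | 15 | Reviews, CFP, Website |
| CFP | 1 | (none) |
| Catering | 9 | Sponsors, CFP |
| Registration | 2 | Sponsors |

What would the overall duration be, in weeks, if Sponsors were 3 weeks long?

24

The binding path is CFP→Schedule→Sponsors→Catering = 1+11+4+9 = 25; finish at 25 weeks.
Sponsors is on the critical path; changing it to 3 makes that path 24 weeks.
Now CFP→Reviews→Website→AVSetup = 1+5+3+15 = 24 is longest, so the finish becomes 24 weeks.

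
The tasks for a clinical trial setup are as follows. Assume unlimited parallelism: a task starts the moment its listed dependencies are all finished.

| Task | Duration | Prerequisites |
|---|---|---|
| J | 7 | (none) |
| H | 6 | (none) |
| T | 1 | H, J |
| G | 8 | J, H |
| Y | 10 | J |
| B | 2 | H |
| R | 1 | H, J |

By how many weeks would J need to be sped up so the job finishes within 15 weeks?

2

Current finish: 17 weeks; target: 15.
J is on every critical path, so each week cut from J cuts the finish by one (this holds down to a finish of 14).
Need 17 − 15 = 2 weeks off J → J becomes 5 weeks, finish becomes 15.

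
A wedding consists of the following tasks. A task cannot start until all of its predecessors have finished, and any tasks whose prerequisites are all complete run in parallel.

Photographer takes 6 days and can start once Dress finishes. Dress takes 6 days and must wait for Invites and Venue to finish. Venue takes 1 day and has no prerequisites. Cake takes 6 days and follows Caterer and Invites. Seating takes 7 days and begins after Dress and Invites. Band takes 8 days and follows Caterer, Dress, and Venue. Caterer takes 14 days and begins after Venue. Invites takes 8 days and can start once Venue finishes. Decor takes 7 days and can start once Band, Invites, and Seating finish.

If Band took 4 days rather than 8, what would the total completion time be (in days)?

29

Critical path before the change: Venue→Caterer→Band→Decor = 1+14+8+7 = 30 giving 30 days.
Band is on the critical path; changing it to 4 makes that path 26 days.
Now Venue→Invites→Dress→Seating→Decor = 1+8+6+7+7 = 29 is longest, so the finish becomes 29 days.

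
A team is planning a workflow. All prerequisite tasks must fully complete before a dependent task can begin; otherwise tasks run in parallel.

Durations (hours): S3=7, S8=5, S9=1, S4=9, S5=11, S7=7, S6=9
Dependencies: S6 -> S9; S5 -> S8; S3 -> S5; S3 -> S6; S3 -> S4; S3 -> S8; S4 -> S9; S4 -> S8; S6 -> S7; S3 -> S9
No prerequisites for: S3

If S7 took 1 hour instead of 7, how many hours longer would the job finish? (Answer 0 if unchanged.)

The binding path is S3→S6→S7 = 7+9+7 = 23; finish at 23 hours.
S7 lies on that path, so at 1 hour the path becomes 17 hours.
The binding chain switches to S3→S5→S8 = 7+11+5 = 23; finish 23 hours.
Change in finish: 23 − 23 = +0 hours.

0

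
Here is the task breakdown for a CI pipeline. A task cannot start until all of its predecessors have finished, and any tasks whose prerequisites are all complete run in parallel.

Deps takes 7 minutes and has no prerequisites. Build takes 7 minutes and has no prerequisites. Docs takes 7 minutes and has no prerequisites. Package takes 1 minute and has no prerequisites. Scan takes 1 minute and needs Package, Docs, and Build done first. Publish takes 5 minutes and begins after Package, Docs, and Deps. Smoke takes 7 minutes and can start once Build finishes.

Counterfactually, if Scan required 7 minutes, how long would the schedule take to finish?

As given, the longest chain is Build→Smoke = 7+7 = 14, so the finish is 14 minutes.
Scan is off the critical path — its longest chain is 8 minutes, giving 6 of slack.
Now Build→Scan = 7+7 = 14 is longest, so the finish becomes 14 minutes.

14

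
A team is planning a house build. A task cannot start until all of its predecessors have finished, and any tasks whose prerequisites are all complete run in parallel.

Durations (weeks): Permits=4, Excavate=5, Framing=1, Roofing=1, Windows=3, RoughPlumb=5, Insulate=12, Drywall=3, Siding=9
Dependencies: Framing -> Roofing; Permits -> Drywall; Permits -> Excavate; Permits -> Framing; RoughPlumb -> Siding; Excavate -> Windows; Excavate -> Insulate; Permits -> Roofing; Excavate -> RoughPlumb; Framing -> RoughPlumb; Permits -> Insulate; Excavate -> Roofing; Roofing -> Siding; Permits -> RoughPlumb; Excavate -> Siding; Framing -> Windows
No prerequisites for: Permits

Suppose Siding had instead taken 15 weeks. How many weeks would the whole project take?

29

The binding path is Permits→Excavate→RoughPlumb→Siding = 4+5+5+9 = 23; finish at 23 weeks.
Siding is on the critical path; changing it to 15 makes that path 29 weeks.
That remains the longest chain; total 29 weeks.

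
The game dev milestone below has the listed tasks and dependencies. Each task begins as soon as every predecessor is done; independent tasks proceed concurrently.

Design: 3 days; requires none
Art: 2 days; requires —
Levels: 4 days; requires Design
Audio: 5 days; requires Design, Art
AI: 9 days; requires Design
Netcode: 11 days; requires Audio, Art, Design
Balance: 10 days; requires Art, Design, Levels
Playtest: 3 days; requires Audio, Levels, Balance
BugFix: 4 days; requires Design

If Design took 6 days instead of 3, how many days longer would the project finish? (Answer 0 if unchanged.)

As given, the longest chain is Design→Levels→Balance→Playtest = 3+4+10+3 = 20, so the finish is 20 days.
Design is on the critical path; changing it to 6 makes that path 23 days.
That remains the longest chain; total 23 days.
Change in finish: 23 − 20 = +3 days.

3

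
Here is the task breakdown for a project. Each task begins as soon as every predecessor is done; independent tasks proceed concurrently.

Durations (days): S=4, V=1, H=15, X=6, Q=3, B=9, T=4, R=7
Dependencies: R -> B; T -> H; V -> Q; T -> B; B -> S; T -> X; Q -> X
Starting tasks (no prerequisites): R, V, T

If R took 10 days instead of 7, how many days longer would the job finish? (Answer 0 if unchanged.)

3

As given, the longest chain is R→B→S = 7+9+4 = 20, so the finish is 20 days.
Since R is critical, the +3 change carries straight to that chain (now 23 days).
That remains the longest chain; total 23 days.
Change in finish: 23 − 20 = +3 days.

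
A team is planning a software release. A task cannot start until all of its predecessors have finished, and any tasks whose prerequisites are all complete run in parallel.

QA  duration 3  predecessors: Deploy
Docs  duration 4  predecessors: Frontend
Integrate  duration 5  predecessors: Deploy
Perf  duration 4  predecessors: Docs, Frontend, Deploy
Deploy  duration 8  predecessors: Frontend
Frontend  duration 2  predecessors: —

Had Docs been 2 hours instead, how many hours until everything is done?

The binding path is Frontend→Deploy→Integrate = 2+8+5 = 15; finish at 15 hours.
The longest path through Docs is only 10 hours, so Docs has float 5.
That remains the longest chain; total 15 hours.

15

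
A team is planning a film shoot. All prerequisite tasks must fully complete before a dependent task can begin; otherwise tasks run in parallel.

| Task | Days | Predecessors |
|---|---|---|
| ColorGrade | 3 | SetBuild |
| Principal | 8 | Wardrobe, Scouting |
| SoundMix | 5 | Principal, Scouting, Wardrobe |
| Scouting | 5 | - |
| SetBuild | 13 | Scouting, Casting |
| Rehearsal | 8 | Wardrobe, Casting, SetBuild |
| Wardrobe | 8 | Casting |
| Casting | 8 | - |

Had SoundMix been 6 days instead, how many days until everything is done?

As given, the longest chain is Casting→Wardrobe→Principal→SoundMix = 8+8+8+5 = 29, so the finish is 29 days.
SoundMix is on the critical path; changing it to 6 makes that path 30 days.
No other chain overtakes it, so the finish is 30 days.

30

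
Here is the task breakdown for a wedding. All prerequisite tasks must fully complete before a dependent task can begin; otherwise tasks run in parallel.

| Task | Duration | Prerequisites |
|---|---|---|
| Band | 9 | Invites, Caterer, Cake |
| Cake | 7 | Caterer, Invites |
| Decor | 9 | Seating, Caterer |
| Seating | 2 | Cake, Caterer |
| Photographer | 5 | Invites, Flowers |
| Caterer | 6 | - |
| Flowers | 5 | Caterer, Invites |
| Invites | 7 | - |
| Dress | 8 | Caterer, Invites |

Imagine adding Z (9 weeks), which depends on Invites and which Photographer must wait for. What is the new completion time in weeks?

25

Originally the wedding takes 25 weeks.
With Z inserted, Photographer now waits for max(Invites, Flowers, Z).
New critical path: Invites→Cake→Seating→Decor = 7+7+2+9 = 25 ⇒ 25 weeks.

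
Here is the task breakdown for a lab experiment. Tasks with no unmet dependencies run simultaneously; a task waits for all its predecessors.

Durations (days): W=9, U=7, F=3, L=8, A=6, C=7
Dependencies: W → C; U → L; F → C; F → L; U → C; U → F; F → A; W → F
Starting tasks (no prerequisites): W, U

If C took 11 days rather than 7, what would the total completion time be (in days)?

23

As given, the longest chain is W→F→L = 9+3+8 = 20, so the finish is 20 days.
The longest path through C is only 19 days, so C has float 1.
The binding chain switches to W→F→C = 9+3+11 = 23; finish 23 days.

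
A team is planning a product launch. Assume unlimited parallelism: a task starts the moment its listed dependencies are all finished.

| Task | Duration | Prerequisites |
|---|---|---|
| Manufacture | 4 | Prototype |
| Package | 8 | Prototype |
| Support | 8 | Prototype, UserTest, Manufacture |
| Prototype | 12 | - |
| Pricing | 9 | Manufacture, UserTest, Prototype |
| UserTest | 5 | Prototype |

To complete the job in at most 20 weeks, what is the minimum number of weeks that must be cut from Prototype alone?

6

Current finish: 26 weeks; target: 20.
Prototype is on every critical path, so each week cut from Prototype cuts the finish by one (this holds down to a finish of 15).
Need 26 − 20 = 6 weeks off Prototype → Prototype becomes 6 weeks, finish becomes 20.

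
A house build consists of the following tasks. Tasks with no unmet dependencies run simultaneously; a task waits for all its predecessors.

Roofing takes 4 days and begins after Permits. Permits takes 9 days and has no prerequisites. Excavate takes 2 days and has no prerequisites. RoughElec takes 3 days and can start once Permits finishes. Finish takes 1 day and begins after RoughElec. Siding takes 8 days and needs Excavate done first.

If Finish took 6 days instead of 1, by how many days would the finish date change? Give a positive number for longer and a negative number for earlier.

As given, the longest chain is Permits→RoughElec→Finish = 9+3+1 = 13, so the finish is 13 days.
Since Finish is critical, the +5 change carries straight to that chain (now 18 days).
The critical path is still Permits→RoughElec→Finish; finish is now 18 days.
Change in finish: 18 − 13 = +5 days.

5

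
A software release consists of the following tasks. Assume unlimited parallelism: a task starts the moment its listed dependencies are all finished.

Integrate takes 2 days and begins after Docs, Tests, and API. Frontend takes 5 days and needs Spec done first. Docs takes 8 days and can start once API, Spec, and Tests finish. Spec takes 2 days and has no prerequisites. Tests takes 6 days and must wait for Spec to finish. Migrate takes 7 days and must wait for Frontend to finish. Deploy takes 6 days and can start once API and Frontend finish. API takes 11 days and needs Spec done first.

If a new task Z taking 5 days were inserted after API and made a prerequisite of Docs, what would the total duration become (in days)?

Originally the schedule takes 23 days.
With Z inserted, Docs now waits for max(API, Spec, Tests, Z).
New critical path: Spec→API→Z→Docs→Integrate = 2+11+5+8+2 = 28 ⇒ 28 days.

28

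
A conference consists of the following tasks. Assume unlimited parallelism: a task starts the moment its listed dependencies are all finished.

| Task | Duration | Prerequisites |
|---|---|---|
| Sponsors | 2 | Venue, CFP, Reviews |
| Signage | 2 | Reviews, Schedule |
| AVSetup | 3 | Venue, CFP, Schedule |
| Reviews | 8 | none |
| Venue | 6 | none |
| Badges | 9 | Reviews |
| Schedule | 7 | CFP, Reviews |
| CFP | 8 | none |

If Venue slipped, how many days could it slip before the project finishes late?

9

CFP→Schedule→AVSetup = 8+7+3 = 18 sets the makespan at 18 days.
Longest path through Venue: 9 days (earliest finish 6, latest finish 15).
Slack of Venue = 9 − 0 = 9 days.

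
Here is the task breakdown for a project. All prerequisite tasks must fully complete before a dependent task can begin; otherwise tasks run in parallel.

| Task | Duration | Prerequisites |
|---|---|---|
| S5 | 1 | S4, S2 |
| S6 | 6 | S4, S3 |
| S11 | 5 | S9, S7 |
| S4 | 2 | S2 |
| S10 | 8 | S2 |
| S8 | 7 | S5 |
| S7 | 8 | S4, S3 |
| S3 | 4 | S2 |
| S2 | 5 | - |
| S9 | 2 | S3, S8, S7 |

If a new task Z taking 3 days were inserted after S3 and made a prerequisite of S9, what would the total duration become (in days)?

24

Originally the job takes 24 days.
With Z inserted, S9 now waits for max(S3, S8, S7, Z).
New critical path: S2→S3→S7→S9→S11 = 5+4+8+2+5 = 24 ⇒ 24 days.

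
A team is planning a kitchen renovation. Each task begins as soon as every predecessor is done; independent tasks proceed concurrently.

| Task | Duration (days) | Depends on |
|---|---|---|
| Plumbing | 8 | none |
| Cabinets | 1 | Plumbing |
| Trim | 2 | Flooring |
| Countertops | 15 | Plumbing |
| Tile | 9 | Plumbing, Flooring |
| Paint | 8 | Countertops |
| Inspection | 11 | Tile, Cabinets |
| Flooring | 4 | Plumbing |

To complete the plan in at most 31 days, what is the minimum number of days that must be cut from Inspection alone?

Current finish: 32 days; target: 31.
Inspection is on every critical path, so each day cut from Inspection cuts the finish by one (this holds down to a finish of 31).
Need 32 − 31 = 1 day off Inspection → Inspection becomes 10 days, finish becomes 31.

1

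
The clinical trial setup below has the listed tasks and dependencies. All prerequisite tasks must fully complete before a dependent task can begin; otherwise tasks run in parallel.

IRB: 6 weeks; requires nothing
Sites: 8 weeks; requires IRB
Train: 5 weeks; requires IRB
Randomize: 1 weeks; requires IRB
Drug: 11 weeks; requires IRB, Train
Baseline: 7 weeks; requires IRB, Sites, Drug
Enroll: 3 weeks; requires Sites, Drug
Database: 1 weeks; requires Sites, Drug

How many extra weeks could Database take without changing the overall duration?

6

Critical path: IRB→Train→Drug→Baseline = 6+5+11+7 = 29, so the finish is 29 weeks.
The longest chain containing Database totals 23 weeks.
So Database can slip 29 − 23 = 6 weeks.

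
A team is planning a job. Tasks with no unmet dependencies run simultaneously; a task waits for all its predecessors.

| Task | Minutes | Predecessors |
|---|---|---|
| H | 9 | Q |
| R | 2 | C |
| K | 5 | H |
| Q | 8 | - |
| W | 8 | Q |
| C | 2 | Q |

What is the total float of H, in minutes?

0

Critical path: Q→H→K = 8+9+5 = 22, so the finish is 22 minutes.
Longest path through H: 22 minutes (earliest finish 17, latest finish 17).
Float = 22 − 22 = 0.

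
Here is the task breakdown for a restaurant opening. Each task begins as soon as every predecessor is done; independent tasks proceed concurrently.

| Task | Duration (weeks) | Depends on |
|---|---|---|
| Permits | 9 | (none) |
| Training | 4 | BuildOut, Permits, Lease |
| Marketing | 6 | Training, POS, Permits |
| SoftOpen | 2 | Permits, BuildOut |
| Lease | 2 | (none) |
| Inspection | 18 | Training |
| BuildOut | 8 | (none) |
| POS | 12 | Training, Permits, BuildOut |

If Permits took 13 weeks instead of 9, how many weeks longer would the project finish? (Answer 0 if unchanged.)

As given, the longest chain is Permits→Training→POS→Marketing = 9+4+12+6 = 31, so the finish is 31 weeks.
Since Permits is critical, the +4 change carries straight to that chain (now 35 weeks).
That remains the longest chain; total 35 weeks.
Change in finish: 35 − 31 = +4 weeks.

4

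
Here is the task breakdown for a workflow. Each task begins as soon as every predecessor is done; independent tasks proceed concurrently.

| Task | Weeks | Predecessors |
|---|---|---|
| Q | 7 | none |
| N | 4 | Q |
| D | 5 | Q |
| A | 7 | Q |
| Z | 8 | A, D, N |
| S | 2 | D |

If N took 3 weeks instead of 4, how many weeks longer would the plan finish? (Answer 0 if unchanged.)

As given, the longest chain is Q→A→Z = 7+7+8 = 22, so the finish is 22 weeks.
N has 3 weeks of float (longest path through it is 19).
The critical path is still Q→A→Z; finish is now 22 weeks.
Change in finish: 22 − 22 = +0 weeks.

0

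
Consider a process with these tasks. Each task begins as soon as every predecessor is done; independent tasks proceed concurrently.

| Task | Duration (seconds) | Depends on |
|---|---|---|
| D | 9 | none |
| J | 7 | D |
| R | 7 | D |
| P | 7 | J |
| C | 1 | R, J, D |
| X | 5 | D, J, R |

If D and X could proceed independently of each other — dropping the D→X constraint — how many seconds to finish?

23

Before: longest chain D→J→P = 9+7+7 = 23, finish 23.
Dropping D→X doesn't change X's earliest start (16); another predecessor still binds.
After: D→J→P = 9+7+7 = 23 → 23 seconds.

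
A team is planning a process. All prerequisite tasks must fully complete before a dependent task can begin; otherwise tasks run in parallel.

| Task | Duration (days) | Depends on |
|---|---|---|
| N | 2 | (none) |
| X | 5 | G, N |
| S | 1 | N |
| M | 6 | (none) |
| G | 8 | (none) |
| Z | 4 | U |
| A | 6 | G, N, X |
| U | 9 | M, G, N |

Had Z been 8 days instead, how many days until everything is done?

Actual critical path: G→U→Z = 8+9+4 = 21 ⇒ 21 days.
Z lies on that path, so at 8 days the path becomes 25 days.
No other chain overtakes it, so the finish is 25 days.

25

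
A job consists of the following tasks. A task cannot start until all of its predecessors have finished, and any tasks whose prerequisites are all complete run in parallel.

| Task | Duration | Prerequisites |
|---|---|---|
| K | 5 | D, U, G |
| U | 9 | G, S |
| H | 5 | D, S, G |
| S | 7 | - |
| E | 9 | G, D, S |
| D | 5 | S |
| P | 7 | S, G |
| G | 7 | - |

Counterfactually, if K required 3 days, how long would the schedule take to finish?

21

Actual critical path: G→U→K = 7+9+5 = 21 ⇒ 21 days.
Since K is critical, the -2 change carries straight to that chain (now 19 days).
The binding chain switches to S→D→E = 7+5+9 = 21; finish 21 days.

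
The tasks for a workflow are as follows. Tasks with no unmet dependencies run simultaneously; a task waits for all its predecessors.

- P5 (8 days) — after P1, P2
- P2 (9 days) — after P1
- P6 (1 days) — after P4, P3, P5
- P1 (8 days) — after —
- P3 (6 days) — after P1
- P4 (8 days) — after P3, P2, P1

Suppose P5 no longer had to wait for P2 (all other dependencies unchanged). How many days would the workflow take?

26

Original critical path: P1→P2→P4→P6 = 8+9+8+1 = 26 ⇒ 26 days.
Without P2→P5, P5's earliest start moves from 17 to 8.
New critical path: P1→P2→P4→P6 = 8+9+8+1 = 26 ⇒ 26 days.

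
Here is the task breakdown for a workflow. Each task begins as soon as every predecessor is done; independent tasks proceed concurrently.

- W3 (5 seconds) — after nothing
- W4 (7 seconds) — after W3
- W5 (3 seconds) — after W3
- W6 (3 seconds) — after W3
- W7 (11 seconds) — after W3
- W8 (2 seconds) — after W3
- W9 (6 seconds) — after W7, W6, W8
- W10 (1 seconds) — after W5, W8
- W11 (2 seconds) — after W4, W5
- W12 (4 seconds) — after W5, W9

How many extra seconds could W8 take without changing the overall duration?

Critical path: W3→W7→W9→W12 = 5+11+6+4 = 26, so the finish is 26 seconds.
The longest chain containing W8 totals 17 seconds.
Slack of W8 = 14 − 5 = 9 seconds.

9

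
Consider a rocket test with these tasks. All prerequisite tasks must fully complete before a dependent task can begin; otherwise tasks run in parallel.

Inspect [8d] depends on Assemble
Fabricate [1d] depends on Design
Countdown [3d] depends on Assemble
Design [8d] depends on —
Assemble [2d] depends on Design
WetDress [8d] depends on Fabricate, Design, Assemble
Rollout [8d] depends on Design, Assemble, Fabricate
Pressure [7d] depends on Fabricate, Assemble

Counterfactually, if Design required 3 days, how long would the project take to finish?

Baseline: Design→Assemble→WetDress = 8+2+8 = 18 → 18 days.
Since Design is critical, the -5 change carries straight to that chain (now 13 days).
The critical path is still Design→Assemble→WetDress; finish is now 13 days.

13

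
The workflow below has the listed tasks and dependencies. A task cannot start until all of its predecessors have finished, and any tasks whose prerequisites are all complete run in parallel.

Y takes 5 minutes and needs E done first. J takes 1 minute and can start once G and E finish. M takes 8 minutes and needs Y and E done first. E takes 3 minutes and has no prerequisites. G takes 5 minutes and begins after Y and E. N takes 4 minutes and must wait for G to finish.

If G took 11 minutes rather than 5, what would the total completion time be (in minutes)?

23

As given, the longest chain is E→Y→G→N = 3+5+5+4 = 17, so the finish is 17 minutes.
G lies on that path, so at 11 minutes the path becomes 23 minutes.
That remains the longest chain; total 23 minutes.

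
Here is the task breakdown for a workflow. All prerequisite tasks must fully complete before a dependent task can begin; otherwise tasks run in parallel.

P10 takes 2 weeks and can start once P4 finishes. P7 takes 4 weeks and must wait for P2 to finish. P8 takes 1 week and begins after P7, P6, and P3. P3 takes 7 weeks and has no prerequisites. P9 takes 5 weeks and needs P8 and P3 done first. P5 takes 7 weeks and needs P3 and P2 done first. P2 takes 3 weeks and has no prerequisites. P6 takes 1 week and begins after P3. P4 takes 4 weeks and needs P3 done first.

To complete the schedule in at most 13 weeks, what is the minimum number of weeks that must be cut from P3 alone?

1

Current finish: 14 weeks; target: 13.
P3 is on every critical path, so each week cut from P3 cuts the finish by one (this holds down to a finish of 13).
Need 14 − 13 = 1 week off P3 → P3 becomes 6 weeks, finish becomes 13.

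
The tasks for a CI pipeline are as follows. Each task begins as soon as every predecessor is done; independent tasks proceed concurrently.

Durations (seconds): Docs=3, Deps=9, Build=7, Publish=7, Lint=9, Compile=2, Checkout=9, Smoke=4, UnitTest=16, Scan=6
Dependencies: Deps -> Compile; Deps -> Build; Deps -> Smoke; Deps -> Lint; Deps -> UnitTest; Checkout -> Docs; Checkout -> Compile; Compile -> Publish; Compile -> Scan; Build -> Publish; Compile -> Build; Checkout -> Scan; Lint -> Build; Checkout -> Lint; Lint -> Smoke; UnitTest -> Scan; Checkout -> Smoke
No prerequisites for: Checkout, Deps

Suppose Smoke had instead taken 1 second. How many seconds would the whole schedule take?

32

The binding path is Checkout→Lint→Build→Publish = 9+9+7+7 = 32; finish at 32 seconds.
The longest path through Smoke is only 22 seconds, so Smoke has float 10.
No other chain overtakes it, so the finish is 32 seconds.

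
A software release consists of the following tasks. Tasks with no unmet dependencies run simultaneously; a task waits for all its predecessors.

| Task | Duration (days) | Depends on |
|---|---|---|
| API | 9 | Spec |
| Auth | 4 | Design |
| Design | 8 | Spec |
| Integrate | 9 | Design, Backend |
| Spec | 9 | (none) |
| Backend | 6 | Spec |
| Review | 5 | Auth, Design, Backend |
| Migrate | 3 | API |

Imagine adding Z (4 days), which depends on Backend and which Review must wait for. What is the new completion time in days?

26

Originally the job takes 26 days.
With Z inserted, Review now waits for max(Auth, Design, Backend, Z).
New critical path: Spec→Design→Auth→Review = 9+8+4+5 = 26 ⇒ 26 days.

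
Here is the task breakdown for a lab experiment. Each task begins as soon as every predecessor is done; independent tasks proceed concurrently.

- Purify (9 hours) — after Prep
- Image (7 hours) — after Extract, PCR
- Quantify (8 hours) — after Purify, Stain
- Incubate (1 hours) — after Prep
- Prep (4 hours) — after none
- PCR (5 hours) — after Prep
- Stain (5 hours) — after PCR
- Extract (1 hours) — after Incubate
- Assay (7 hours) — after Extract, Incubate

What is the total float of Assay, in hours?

9

Prep→PCR→Stain→Quantify = 4+5+5+8 = 22 sets the makespan at 22 hours.
Longest path through Assay: 13 hours (earliest finish 13, latest finish 22).
So Assay can slip 22 − 13 = 9 hours.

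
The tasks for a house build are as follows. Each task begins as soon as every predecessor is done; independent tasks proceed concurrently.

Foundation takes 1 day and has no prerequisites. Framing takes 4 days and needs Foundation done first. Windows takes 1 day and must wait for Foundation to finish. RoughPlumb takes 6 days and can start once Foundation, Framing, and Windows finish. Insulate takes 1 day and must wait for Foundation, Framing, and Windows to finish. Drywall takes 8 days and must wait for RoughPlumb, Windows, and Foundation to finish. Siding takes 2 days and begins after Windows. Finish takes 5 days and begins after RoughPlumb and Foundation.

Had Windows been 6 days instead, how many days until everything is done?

21

Baseline: Foundation→Framing→RoughPlumb→Drywall = 1+4+6+8 = 19 → 19 days.
Windows has 3 days of float (longest path through it is 16).
New critical path: Foundation→Windows→RoughPlumb→Drywall = 1+6+6+8 = 21 ⇒ 21 days.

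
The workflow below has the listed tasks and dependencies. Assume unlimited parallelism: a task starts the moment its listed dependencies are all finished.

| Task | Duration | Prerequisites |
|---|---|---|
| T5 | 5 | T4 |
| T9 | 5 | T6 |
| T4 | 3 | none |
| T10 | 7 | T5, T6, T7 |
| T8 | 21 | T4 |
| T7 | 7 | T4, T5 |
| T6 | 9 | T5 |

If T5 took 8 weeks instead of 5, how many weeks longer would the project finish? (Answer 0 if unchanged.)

Critical path before the change: T4→T5→T6→T10 = 3+5+9+7 = 24 giving 24 weeks.
T5 is on the critical path; changing it to 8 makes that path 27 weeks.
The critical path is still T4→T5→T6→T10; finish is now 27 weeks.
Change in finish: 27 − 24 = +3 weeks.

3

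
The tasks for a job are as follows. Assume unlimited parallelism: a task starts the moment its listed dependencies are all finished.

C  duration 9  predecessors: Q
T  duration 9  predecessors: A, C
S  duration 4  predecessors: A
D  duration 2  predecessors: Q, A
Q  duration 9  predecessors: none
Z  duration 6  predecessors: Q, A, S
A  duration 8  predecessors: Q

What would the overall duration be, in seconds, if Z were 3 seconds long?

Actual critical path: Q→A→S→Z = 9+8+4+6 = 27 ⇒ 27 seconds.
Since Z is critical, the -3 change carries straight to that chain (now 24 seconds).
New critical path: Q→C→T = 9+9+9 = 27 ⇒ 27 seconds.

27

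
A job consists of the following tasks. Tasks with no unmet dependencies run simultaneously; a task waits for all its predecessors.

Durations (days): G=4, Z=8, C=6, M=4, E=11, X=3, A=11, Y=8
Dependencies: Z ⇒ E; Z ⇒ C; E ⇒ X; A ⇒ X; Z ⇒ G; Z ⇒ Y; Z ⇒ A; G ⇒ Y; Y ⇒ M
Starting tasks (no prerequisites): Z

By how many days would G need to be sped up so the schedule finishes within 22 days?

Current finish: 24 days; target: 22.
G is on every critical path, so each day cut from G cuts the finish by one (this holds down to a finish of 22).
Need 24 − 22 = 2 days off G → G becomes 2 days, finish becomes 22.

2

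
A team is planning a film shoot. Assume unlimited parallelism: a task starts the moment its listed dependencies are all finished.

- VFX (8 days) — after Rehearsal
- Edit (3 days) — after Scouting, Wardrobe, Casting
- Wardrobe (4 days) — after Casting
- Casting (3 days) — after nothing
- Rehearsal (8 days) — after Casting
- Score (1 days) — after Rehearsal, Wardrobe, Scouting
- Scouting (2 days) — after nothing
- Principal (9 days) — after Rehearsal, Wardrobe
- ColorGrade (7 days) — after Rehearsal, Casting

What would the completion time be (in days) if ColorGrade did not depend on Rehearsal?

With the dependency in place, Casting→Rehearsal→Principal = 3+8+9 = 20 sets the finish at 20 days.
Without Rehearsal→ColorGrade, ColorGrade's earliest start moves from 11 to 3.
After: Casting→Rehearsal→Principal = 3+8+9 = 20 → 20 days.

20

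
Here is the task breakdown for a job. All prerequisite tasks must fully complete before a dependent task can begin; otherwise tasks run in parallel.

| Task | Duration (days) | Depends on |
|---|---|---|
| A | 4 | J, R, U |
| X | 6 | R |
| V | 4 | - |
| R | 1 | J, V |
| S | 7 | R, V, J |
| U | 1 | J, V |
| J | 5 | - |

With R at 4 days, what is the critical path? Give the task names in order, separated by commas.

J, R, S

Actual critical path: J→R→S = 5+1+7 = 13 ⇒ 13 days.
R is on the critical path; changing it to 4 makes that path 16 days.
That remains the longest chain; total 16 days.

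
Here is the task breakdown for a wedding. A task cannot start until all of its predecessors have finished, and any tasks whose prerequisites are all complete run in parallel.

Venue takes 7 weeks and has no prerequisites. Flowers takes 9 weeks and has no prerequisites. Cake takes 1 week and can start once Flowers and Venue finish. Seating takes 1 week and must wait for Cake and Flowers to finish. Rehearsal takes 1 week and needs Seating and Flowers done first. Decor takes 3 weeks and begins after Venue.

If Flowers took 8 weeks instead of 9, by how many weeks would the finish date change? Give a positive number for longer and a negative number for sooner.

Critical path before the change: Flowers→Cake→Seating→Rehearsal = 9+1+1+1 = 12 giving 12 weeks.
Since Flowers is critical, the -1 change carries straight to that chain (now 11 weeks).
No other chain overtakes it, so the finish is 11 weeks.
Change in finish: 11 − 12 = -1 weeks.

-1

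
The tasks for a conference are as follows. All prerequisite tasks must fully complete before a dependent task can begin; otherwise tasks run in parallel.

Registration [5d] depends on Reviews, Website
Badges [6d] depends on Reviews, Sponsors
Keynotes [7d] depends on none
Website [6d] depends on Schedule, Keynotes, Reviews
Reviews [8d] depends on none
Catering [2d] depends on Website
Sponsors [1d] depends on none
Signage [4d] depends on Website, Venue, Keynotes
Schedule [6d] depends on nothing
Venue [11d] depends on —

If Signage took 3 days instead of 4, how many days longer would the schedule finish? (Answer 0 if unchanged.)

0

Critical path before the change: Reviews→Website→Registration = 8+6+5 = 19 giving 19 days.
Signage is off the critical path — its longest chain is 18 days, giving 1 of slack.
The critical path is still Reviews→Website→Registration; finish is now 19 days.
Change in finish: 19 − 19 = +0 days.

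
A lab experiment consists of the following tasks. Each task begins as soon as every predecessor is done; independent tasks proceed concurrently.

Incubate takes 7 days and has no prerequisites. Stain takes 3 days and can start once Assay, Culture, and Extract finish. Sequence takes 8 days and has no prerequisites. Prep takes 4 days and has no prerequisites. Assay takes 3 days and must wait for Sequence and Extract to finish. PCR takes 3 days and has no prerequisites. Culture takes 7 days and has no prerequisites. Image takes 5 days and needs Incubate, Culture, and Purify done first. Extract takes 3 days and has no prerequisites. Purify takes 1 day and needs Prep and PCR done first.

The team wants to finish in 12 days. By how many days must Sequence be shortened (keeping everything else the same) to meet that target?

Current finish: 14 days; target: 12.
Sequence is on every critical path, so each day cut from Sequence cuts the finish by one (this holds down to a finish of 12).
Need 14 − 12 = 2 days off Sequence → Sequence becomes 6 days, finish becomes 12.

2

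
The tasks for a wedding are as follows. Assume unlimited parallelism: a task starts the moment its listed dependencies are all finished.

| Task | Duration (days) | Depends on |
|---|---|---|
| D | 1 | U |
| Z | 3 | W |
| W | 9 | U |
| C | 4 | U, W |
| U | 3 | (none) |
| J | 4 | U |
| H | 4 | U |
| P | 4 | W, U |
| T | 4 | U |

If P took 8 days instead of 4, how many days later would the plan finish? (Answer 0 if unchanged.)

4

Actual critical path: U→W→P = 3+9+4 = 16 ⇒ 16 days.
Since P is critical, the +4 change carries straight to that chain (now 20 days).
The critical path is still U→W→P; finish is now 20 days.
Change in finish: 20 − 16 = +4 days.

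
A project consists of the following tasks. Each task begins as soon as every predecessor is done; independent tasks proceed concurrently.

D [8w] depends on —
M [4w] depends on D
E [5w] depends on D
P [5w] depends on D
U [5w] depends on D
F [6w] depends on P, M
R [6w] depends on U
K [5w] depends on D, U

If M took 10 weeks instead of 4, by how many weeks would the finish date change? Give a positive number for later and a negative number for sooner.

The binding path is D→P→F = 8+5+6 = 19; finish at 19 weeks.
M is off the critical path — its longest chain is 18 weeks, giving 1 of slack.
The binding chain switches to D→M→F = 8+10+6 = 24; finish 24 weeks.
Change in finish: 24 − 19 = +5 weeks.

5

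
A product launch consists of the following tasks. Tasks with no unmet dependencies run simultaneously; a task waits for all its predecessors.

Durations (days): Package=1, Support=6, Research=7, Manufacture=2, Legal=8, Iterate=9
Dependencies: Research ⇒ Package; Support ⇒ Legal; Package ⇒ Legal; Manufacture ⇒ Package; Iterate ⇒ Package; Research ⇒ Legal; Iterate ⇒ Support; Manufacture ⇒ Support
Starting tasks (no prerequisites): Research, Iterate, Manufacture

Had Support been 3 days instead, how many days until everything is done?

Actual critical path: Iterate→Support→Legal = 9+6+8 = 23 ⇒ 23 days.
Support is on the critical path; changing it to 3 makes that path 20 days.
The critical path is still Iterate→Support→Legal; finish is now 20 days.

20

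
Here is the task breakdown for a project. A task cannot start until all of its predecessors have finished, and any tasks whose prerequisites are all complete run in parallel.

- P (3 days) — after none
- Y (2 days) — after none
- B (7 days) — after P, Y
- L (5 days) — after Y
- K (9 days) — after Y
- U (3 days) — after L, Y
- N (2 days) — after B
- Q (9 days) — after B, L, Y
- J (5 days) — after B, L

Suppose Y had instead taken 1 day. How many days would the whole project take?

19

Critical path before the change: P→B→Q = 3+7+9 = 19 giving 19 days.
Y is off the critical path — its longest chain is 18 days, giving 1 of slack.
The critical path is still P→B→Q; finish is now 19 days.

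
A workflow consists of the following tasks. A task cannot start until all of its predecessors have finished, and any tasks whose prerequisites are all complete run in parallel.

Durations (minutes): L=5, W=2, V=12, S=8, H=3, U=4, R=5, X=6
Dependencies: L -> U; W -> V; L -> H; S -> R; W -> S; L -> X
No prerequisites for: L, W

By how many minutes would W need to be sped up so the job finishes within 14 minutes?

1

Current finish: 15 minutes; target: 14.
W is on every critical path, so each minute cut from W cuts the finish by one (this holds down to a finish of 14).
Need 15 − 14 = 1 minute off W → W becomes 1 minute, finish becomes 14.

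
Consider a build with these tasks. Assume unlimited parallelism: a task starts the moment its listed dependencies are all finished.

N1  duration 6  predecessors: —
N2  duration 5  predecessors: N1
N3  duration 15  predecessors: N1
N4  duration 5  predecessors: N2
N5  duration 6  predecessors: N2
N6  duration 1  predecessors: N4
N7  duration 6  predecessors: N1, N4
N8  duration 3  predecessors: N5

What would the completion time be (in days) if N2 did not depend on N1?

21

Before: longest chain N1→N2→N4→N7 = 6+5+5+6 = 22, finish 22.
Without N1→N2, N2's earliest start moves from 6 to 0.
The longest chain is now N1→N3 = 6+15 = 21, so the schedule takes 21 days.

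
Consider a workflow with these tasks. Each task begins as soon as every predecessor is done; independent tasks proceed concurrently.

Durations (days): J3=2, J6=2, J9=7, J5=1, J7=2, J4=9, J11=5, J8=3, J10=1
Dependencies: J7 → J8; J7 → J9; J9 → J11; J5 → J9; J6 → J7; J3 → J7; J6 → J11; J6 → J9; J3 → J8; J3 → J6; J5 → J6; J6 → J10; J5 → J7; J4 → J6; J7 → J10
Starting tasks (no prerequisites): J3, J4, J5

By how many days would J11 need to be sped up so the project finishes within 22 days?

Current finish: 25 days; target: 22.
J11 is on every critical path, so each day cut from J11 cuts the finish by one (this holds down to a finish of 21).
Need 25 − 22 = 3 days off J11 → J11 becomes 2 days, finish becomes 22.

3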